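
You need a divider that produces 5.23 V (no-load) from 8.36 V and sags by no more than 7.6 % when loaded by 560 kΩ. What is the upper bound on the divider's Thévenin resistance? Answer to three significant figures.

Loading drop = R_th/(R_th + R_L) ≤ 0.0760, so R_th ≤ R_L · ε/(1−ε) = 560 kΩ × 0.0760/0.9240 = 46.1 kΩ.
(Any R1, R2 with R2/(R1+R2) = 0.626 and R1‖R2 ≤ 46.1 kΩ will meet the spec.)

R_th ≤ 46.1 kΩ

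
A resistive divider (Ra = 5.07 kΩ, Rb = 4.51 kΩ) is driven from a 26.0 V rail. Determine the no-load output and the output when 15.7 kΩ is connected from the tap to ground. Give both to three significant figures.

Open-circuit: V = 26.0 × 4.51/(5.07 + 4.51) = 12.2 V.
With the load, Rb becomes Rb‖R_L = 3.504 kΩ, so V = 26.0 × 3.504/8.574 = 10.6 V.

Unloaded: 12.2 V; loaded: 10.6 V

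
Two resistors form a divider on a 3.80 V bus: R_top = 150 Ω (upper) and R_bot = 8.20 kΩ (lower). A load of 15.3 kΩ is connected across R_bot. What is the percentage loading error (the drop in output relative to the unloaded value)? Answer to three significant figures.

0.954 %

The divider's output (Thévenin) resistance is R_top‖R_bot = 147.3 Ω.
Fractional drop under load = R_th/(R_th + R_L) = 147.3 / (147.3 + 15300) = 0.009536.
So the output falls by 0.954 %.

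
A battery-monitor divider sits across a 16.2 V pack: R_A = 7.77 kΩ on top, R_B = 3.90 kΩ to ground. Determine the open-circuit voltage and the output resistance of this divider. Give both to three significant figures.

V_th = 5.41 V, R_th = 2.60 kΩ

V_th is the open-circuit tap voltage: 16.2 × 3.90/(7.77 + 3.90) = 5.41 V.
With the supply zeroed, R_A and R_B appear in parallel from the tap: R_th = R_A‖R_B = (7.77 × 3.90)/11.67 = 2.60 kΩ.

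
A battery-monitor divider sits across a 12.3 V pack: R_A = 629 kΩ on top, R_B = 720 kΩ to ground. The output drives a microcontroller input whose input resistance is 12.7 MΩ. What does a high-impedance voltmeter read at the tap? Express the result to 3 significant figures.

The load sits in parallel with R_B: R_B‖R_L = (720 × 12700) / (720 + 12700) = 681.4 kΩ.
V_out = 12.3 × 681.4 / (629 + 681.4) = 12.3 × 681.4/1310 = 6.40 V.
(Unloaded it would have been 6.56 V.)

V_out ≈ 6.40 V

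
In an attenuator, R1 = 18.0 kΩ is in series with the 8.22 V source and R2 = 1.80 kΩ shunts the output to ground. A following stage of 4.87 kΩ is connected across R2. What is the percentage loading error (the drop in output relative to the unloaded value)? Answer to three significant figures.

Unloaded V = 8.22 × 1.80/19.80 = 0.7473 V.
Loaded: R2‖R_L = 1.314 kΩ, giving V = 8.22 × 1.314/19.31 = 0.5593 V.
Drop = (0.7473 − 0.5593) / 0.7473 = 25.2 %.

25.2 %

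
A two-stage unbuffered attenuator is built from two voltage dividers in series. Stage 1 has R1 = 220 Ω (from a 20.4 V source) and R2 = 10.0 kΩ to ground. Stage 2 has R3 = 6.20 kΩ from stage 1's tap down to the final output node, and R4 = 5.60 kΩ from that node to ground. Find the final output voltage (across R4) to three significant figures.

Stage 2 presents R3+R4 = 11800 Ω as a load on stage 1's tap.
Stage 1's lower leg becomes R2‖(R3+R4) = 5413 Ω, so V_mid = 20.4 × 5413/5633 = 19.60 V.
Stage 2 is itself unloaded: V_out = V_mid × R4/(R3+R4) = 19.60 × 5600/11800 = 9.30 V.

V_out ≈ 9.30 V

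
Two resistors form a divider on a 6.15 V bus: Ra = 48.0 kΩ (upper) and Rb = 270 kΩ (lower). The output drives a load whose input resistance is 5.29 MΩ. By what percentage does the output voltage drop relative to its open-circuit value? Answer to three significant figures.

The divider's output (Thévenin) resistance is Ra‖Rb = 40.75 kΩ.
Fractional drop under load = R_th/(R_th + R_L) = 40.75 / (40.75 + 5290) = 0.007645.
So the output falls by 0.765 %.

0.765 %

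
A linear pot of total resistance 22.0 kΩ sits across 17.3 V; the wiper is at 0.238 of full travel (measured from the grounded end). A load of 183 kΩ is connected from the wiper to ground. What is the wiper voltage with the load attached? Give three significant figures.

V ≈ 4.03 V

The wiper splits the pot into (1−α)R = 16.76 kΩ above and αR = 5.236 kΩ below.
Lower section ‖ load = 5.090 kΩ.
V_wiper = 17.3 × 5.090/(16.76 + 5.090) = 4.03 V.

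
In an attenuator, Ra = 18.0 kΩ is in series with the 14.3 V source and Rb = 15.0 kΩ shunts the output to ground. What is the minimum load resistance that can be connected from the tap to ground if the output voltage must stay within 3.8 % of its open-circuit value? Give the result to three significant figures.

R_L(min) ≈ 207 kΩ

Output resistance R_th = Ra‖Rb = (18.0 × 15.0)/33.00 = 8.182 kΩ.
The fractional drop is R_th/(R_th + R_L); requiring this ≤ 0.0380 gives R_L ≥ R_th(1/0.0380 − 1) = 8.182 × 25.32 = 207 kΩ.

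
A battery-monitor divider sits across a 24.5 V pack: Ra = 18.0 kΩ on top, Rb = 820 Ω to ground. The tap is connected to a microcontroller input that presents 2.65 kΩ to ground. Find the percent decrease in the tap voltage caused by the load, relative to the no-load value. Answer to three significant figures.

22.8 %

Unloaded V = 24.5 × 820/18820 = 1.067 V.
Loaded: Rb‖R_L = 626.2 Ω, giving V = 24.5 × 626.2/18630 = 0.8237 V.
Drop = (1.067 − 0.8237) / 1.067 = 22.8 %.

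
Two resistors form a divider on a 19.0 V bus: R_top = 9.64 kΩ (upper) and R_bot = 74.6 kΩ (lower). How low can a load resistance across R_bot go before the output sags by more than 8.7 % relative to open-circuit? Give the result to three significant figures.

Output resistance R_th = R_top‖R_bot = (9.64 × 74.6)/84.24 = 8.537 kΩ.
The fractional drop is R_th/(R_th + R_L); requiring this ≤ 0.0870 gives R_L ≥ R_th(1/0.0870 − 1) = 8.537 × 10.49 = 89.6 kΩ.

R_L(min) ≈ 89.6 kΩ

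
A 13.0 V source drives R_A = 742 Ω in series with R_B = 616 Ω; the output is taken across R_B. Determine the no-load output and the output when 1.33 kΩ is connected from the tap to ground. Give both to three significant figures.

Open-circuit: V = 13.0 × 616/(742 + 616) = 5.90 V.
With the load, R_B becomes R_B‖R_L = 421.0 Ω, so V = 13.0 × 421.0/1163 = 4.71 V.

Unloaded: 5.90 V; loaded: 4.71 V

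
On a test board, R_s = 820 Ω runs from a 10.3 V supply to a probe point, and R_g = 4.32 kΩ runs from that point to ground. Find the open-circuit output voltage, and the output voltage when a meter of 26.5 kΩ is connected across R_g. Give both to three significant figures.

Open-circuit: V = 10.3 × 4320/(820 + 4320) = 8.66 V.
With the load, R_g becomes R_g‖R_L = 3714 Ω, so V = 10.3 × 3714/4534 = 8.44 V.

Unloaded: 8.66 V; loaded: 8.44 V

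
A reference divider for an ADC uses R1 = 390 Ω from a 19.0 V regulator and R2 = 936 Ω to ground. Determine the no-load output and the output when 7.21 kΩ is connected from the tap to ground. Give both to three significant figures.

Unloaded: 13.4 V; loaded: 12.9 V

Open-circuit: V = 19.0 × 936/(390 + 936) = 13.4 V.
With the load, R2 becomes R2‖R_L = 828.5 Ω, so V = 19.0 × 828.5/1218 = 12.9 V.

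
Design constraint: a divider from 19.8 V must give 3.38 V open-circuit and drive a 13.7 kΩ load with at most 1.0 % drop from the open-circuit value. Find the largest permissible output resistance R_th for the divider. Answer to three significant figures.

R_th ≤ 138 Ω

Loading drop = R_th/(R_th + R_L) ≤ 0.0100, so R_th ≤ R_L · ε/(1−ε) = 13.7 kΩ × 0.0100/0.9900 = 138 Ω.
(Any R1, R2 with R2/(R1+R2) = 0.171 and R1‖R2 ≤ 138 Ω will meet the spec.)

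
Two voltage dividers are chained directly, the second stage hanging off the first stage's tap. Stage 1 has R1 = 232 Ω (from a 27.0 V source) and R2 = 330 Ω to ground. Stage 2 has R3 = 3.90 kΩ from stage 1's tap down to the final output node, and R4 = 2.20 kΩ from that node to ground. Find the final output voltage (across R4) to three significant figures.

V_out ≈ 5.59 V

Stage 2 presents R3+R4 = 6100 Ω as a load on stage 1's tap.
Stage 1's lower leg becomes R2‖(R3+R4) = 313.1 Ω, so V_mid = 27.0 × 313.1/545.1 = 15.51 V.
Stage 2 is itself unloaded: V_out = V_mid × R4/(R3+R4) = 15.51 × 2200/6100 = 5.59 V.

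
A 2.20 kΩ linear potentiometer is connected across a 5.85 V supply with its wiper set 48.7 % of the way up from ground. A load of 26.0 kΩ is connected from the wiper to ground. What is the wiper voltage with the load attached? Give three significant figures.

The wiper splits the pot into (1−α)R = 1.129 kΩ above and αR = 1.071 kΩ below.
Lower section ‖ load = 1.029 kΩ.
V_wiper = 5.85 × 1.029/(1.129 + 1.029) = 2.79 V.

V ≈ 2.79 V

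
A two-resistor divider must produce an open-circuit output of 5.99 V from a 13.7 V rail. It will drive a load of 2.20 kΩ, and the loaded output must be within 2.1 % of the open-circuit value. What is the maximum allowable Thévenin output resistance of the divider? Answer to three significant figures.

Loading drop = R_th/(R_th + R_L) ≤ 0.0210, so R_th ≤ R_L · ε/(1−ε) = 2.20 kΩ × 0.0210/0.9790 = 47.2 Ω.

R_th ≤ 47.2 Ω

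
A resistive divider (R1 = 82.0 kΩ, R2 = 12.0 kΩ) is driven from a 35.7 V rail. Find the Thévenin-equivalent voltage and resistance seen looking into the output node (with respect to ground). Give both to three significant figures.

V_th is the open-circuit tap voltage: 35.7 × 12.0/(82.0 + 12.0) = 4.56 V.
With the supply zeroed, R1 and R2 appear in parallel from the tap: R_th = R1‖R2 = (82.0 × 12.0)/94.00 = 10.5 kΩ.

V_th = 4.56 V, R_th = 10.5 kΩ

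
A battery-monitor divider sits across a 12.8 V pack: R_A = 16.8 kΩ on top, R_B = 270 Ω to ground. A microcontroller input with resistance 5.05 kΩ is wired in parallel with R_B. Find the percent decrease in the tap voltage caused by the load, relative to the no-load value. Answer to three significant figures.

The divider's output (Thévenin) resistance is R_A‖R_B = 265.7 Ω.
Fractional drop under load = R_th/(R_th + R_L) = 265.7 / (265.7 + 5050) = 0.04999.
So the output falls by 5.00 %.

5.00 %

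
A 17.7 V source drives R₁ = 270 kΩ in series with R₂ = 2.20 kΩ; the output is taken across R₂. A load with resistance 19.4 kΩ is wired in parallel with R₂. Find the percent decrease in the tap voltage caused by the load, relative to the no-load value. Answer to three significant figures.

Unloaded V = 17.7 × 2.20/272.2 = 0.14306 V.
Loaded: R₂‖R_L = 1.976 kΩ, giving V = 17.7 × 1.976/272.0 = 0.12859 V.
Drop = (0.14306 − 0.12859) / 0.14306 = 10.1 %.

10.1 %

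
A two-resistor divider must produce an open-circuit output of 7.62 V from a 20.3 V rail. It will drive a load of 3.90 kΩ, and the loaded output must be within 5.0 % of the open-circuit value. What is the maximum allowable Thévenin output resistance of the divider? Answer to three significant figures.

R_th ≤ 205 Ω

Loading drop = R_th/(R_th + R_L) ≤ 0.0500, so R_th ≤ R_L · ε/(1−ε) = 3.90 kΩ × 0.0500/0.9500 = 205 Ω.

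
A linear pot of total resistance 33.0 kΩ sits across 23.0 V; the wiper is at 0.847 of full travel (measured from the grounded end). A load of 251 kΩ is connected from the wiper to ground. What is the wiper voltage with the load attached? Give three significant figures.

V ≈ 19.2 V

The wiper splits the pot into (1−α)R = 5.049 kΩ above and αR = 27.95 kΩ below.
Lower section ‖ load = 25.15 kΩ.
V_wiper = 23.0 × 25.15/(5.049 + 25.15) = 19.2 V.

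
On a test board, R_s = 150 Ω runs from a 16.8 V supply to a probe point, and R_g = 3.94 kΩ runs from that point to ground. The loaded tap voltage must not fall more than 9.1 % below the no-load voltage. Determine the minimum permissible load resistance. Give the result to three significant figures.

R_L(min) ≈ 1.44 kΩ

Output resistance R_th = R_s‖R_g = (150 × 3940)/4090 = 144.5 Ω.
The fractional drop is R_th/(R_th + R_L); requiring this ≤ 0.0910 gives R_L ≥ R_th(1/0.0910 − 1) = 144.5 × 9.989 = 1.44 kΩ.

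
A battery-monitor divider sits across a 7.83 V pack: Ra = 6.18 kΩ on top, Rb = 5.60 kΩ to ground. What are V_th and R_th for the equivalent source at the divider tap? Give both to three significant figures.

V_th = 3.72 V, R_th = 2.94 kΩ

V_th is the open-circuit tap voltage: 7.83 × 5.60/(6.18 + 5.60) = 3.72 V.
With the supply zeroed, Ra and Rb appear in parallel from the tap: R_th = Ra‖Rb = (6.18 × 5.60)/11.78 = 2.94 kΩ.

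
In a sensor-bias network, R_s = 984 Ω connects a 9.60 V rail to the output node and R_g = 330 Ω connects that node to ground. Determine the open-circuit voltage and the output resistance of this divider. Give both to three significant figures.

V_th is the open-circuit tap voltage: 9.60 × 330/(984 + 330) = 2.41 V.
With the supply zeroed, R_s and R_g appear in parallel from the tap: R_th = R_s‖R_g = (984 × 330)/1314 = 247 Ω.

V_th = 2.41 V, R_th = 247 Ω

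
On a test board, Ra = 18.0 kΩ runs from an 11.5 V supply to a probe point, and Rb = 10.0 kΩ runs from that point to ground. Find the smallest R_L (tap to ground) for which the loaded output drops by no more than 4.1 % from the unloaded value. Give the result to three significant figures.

Output resistance R_th = Ra‖Rb = (18.0 × 10.0)/28.00 = 6.429 kΩ.
The fractional drop is R_th/(R_th + R_L); requiring this ≤ 0.0410 gives R_L ≥ R_th(1/0.0410 − 1) = 6.429 × 23.39 = 150 kΩ.

R_L(min) ≈ 150 kΩ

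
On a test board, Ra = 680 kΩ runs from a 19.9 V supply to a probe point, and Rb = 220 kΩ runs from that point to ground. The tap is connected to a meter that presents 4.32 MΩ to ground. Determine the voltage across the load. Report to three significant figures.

The load sits in parallel with Rb: Rb‖R_L = (220 × 4320) / (220 + 4320) = 209.3 kΩ.
V_out = 19.9 × 209.3 / (680 + 209.3) = 19.9 × 209.3/889.3 = 4.68 V.

V_out ≈ 4.68 V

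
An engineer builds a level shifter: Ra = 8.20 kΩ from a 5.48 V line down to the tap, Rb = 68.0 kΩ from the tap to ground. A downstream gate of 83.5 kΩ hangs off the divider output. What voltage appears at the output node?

The load sits in parallel with Rb: Rb‖R_L = (68.0 × 83.5) / (68.0 + 83.5) = 37.48 kΩ.
V_out = 5.48 × 37.48 / (8.20 + 37.48) = 5.48 × 37.48/45.68 = 4.50 V.
(Unloaded it would have been 4.89 V.)

V_out ≈ 4.50 V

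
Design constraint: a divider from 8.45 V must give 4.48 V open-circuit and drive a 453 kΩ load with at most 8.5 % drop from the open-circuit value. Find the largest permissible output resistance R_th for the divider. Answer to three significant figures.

R_th ≤ 42.1 kΩ

Loading drop = R_th/(R_th + R_L) ≤ 0.0850, so R_th ≤ R_L · ε/(1−ε) = 453 kΩ × 0.0850/0.9150 = 42.1 kΩ.
(Any R1, R2 with R2/(R1+R2) = 0.530 and R1‖R2 ≤ 42.1 kΩ will meet the spec.)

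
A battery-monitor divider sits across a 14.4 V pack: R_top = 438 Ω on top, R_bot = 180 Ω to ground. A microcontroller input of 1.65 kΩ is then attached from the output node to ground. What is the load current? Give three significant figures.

R_bot‖R_L = 162.3 Ω; V_out = 14.4 × 162.3/600.3 = 3.893 V.
I_L = V_out / R_L = 3.893 / 1.65 kΩ = 2.36 mA.

I_L ≈ 2.36 mA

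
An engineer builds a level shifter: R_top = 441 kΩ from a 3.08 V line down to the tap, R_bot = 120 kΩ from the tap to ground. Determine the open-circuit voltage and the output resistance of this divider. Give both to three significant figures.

V_th = 0.659 V, R_th = 94.3 kΩ

V_th is the open-circuit tap voltage: 3.08 × 120/(441 + 120) = 0.659 V.
With the supply zeroed, R_top and R_bot appear in parallel from the tap: R_th = R_top‖R_bot = (441 × 120)/561.0 = 94.3 kΩ.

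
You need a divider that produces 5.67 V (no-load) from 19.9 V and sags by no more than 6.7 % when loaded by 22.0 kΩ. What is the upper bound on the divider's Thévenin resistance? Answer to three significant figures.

Loading drop = R_th/(R_th + R_L) ≤ 0.0670, so R_th ≤ R_L · ε/(1−ε) = 22.0 kΩ × 0.0670/0.9330 = 1.58 kΩ.
(Any R1, R2 with R2/(R1+R2) = 0.285 and R1‖R2 ≤ 1.58 kΩ will meet the spec.)

R_th ≤ 1.58 kΩ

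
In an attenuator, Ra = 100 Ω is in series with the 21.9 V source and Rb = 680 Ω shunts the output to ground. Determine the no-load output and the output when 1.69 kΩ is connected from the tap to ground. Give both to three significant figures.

Unloaded: 19.1 V; loaded: 18.2 V

Open-circuit: V = 21.9 × 680/(100 + 680) = 19.1 V.
With the load, Rb becomes Rb‖R_L = 484.9 Ω, so V = 21.9 × 484.9/584.9 = 18.2 V.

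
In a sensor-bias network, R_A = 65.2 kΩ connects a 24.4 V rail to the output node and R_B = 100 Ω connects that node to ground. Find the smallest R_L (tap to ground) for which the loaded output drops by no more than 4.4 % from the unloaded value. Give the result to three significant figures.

Output resistance R_th = R_A‖R_B = (65200 × 100)/65300 = 99.85 Ω.
The fractional drop is R_th/(R_th + R_L); requiring this ≤ 0.0440 gives R_L ≥ R_th(1/0.0440 − 1) = 99.85 × 21.73 = 2.17 kΩ.

R_L(min) ≈ 2.17 kΩ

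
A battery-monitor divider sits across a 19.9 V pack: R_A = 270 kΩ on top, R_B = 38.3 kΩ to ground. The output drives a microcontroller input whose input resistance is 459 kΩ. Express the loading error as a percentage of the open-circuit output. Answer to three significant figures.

6.81 %

The divider's output (Thévenin) resistance is R_A‖R_B = 33.54 kΩ.
Fractional drop under load = R_th/(R_th + R_L) = 33.54 / (33.54 + 459) = 0.06810.
So the output falls by 6.81 %.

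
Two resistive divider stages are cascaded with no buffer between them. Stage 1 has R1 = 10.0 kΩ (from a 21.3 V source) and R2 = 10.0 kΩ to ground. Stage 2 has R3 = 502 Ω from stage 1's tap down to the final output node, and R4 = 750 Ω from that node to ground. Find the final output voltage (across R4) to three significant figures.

Stage 2 presents R3+R4 = 1252 Ω as a load on stage 1's tap.
Stage 1's lower leg becomes R2‖(R3+R4) = 1113 Ω, so V_mid = 21.3 × 1113/11110 = 2.133 V.
Stage 2 is itself unloaded: V_out = V_mid × R4/(R3+R4) = 2.133 × 750/1252 = 1.28 V.

V_out ≈ 1.28 V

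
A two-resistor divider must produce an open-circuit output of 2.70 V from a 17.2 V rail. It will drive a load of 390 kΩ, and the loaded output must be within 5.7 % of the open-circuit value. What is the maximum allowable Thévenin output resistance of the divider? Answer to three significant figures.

Loading drop = R_th/(R_th + R_L) ≤ 0.0570, so R_th ≤ R_L · ε/(1−ε) = 390 kΩ × 0.0570/0.9430 = 23.6 kΩ.

R_th ≤ 23.6 kΩ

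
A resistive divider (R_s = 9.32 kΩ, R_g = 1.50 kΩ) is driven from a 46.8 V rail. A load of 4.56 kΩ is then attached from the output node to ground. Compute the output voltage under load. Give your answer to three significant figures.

The load sits in parallel with R_g: R_g‖R_L = (1.50 × 4.56) / (1.50 + 4.56) = 1.129 kΩ.
V_out = 46.8 × 1.129 / (9.32 + 1.129) = 46.8 × 1.129/10.45 = 5.06 V.

V_out ≈ 5.06 V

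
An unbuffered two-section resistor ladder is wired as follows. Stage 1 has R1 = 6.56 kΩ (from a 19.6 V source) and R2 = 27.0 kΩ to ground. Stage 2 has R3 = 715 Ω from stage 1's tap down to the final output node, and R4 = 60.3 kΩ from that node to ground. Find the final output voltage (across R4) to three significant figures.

V_out ≈ 14.3 V

Stage 2 presents R3+R4 = 61020 Ω as a load on stage 1's tap.
Stage 1's lower leg becomes R2‖(R3+R4) = 18720 Ω, so V_mid = 19.6 × 18720/25280 = 14.51 V.
Stage 2 is itself unloaded: V_out = V_mid × R4/(R3+R4) = 14.51 × 60300/61020 = 14.3 V.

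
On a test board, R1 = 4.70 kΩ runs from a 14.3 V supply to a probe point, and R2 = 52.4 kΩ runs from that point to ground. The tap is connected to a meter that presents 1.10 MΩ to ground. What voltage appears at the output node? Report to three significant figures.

V_out ≈ 13.1 V

The load sits in parallel with R2: R2‖R_L = (52.4 × 1100) / (52.4 + 1100) = 50.02 kΩ.
V_out = 14.3 × 50.02 / (4.70 + 50.02) = 14.3 × 50.02/54.72 = 13.1 V.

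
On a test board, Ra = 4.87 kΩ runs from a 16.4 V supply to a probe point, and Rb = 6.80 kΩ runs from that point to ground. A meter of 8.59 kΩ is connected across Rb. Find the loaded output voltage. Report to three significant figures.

V_out ≈ 7.18 V

The load sits in parallel with Rb: Rb‖R_L = (6.80 × 8.59) / (6.80 + 8.59) = 3.795 kΩ.
V_out = 16.4 × 3.795 / (4.87 + 3.795) = 16.4 × 3.795/8.665 = 7.18 V.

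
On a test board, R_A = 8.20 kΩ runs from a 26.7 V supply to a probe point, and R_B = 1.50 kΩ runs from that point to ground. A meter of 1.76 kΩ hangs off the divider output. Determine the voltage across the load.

The load sits in parallel with R_B: R_B‖R_L = (1.50 × 1.76) / (1.50 + 1.76) = 0.8098 kΩ.
V_out = 26.7 × 0.8098 / (8.20 + 0.8098) = 26.7 × 0.8098/9.010 = 2.40 V.

V_out ≈ 2.40 V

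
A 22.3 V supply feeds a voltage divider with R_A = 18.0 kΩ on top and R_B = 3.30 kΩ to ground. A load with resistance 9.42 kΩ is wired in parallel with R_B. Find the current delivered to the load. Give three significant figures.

R_B‖R_L = 2.444 kΩ; V_out = 22.3 × 2.444/20.44 = 2.666 V.
I_L = V_out / R_L = 2.666 / 9.42 kΩ = 0.283 mA.

I_L ≈ 0.283 mA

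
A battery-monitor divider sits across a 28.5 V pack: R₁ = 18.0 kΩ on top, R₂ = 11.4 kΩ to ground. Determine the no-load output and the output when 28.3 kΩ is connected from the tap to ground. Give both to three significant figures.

Open-circuit: V = 28.5 × 11.4/(18.0 + 11.4) = 11.1 V.
With the load, R₂ becomes R₂‖R_L = 8.126 kΩ, so V = 28.5 × 8.126/26.13 = 8.86 V.

Unloaded: 11.1 V; loaded: 8.86 V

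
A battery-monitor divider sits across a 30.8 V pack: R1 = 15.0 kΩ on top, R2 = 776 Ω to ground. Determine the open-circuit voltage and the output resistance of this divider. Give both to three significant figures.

V_th is the open-circuit tap voltage: 30.8 × 776/(15000 + 776) = 1.52 V.
With the supply zeroed, R1 and R2 appear in parallel from the tap: R_th = R1‖R2 = (15000 × 776)/15780 = 738 Ω.

V_th = 1.52 V, R_th = 738 Ω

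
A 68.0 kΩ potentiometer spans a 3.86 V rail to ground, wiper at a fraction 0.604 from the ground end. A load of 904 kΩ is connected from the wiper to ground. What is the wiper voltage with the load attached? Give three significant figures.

The wiper splits the pot into (1−α)R = 26.93 kΩ above and αR = 41.07 kΩ below.
Lower section ‖ load = 39.29 kΩ.
V_wiper = 3.86 × 39.29/(26.93 + 39.29) = 2.29 V.

V ≈ 2.29 V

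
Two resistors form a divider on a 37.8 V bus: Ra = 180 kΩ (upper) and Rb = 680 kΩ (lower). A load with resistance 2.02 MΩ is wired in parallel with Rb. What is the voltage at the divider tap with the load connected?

The load sits in parallel with Rb: Rb‖R_L = (680 × 2020) / (680 + 2020) = 508.7 kΩ.
V_out = 37.8 × 508.7 / (180 + 508.7) = 37.8 × 508.7/688.7 = 27.9 V.
(Unloaded it would have been 29.9 V.)

V_out ≈ 27.9 V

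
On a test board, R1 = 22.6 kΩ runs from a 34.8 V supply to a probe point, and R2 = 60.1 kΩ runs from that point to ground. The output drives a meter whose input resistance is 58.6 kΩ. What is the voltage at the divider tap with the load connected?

V_out ≈ 19.8 V

The load sits in parallel with R2: R2‖R_L = (60.1 × 58.6) / (60.1 + 58.6) = 29.67 kΩ.
V_out = 34.8 × 29.67 / (22.6 + 29.67) = 34.8 × 29.67/52.27 = 19.8 V.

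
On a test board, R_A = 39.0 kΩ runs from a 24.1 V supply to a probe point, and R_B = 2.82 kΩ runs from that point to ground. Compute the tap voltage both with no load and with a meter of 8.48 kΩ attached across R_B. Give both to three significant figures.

Unloaded: 1.63 V; loaded: 1.24 V

Open-circuit: V = 24.1 × 2.82/(39.0 + 2.82) = 1.63 V.
With the load, R_B becomes R_B‖R_L = 2.116 kΩ, so V = 24.1 × 2.116/41.12 = 1.24 V.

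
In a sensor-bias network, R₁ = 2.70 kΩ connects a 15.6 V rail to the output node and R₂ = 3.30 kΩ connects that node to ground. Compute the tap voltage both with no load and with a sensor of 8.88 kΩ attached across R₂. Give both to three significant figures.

Open-circuit: V = 15.6 × 3.30/(2.70 + 3.30) = 8.58 V.
With the load, R₂ becomes R₂‖R_L = 2.406 kΩ, so V = 15.6 × 2.406/5.106 = 7.35 V.

Unloaded: 8.58 V; loaded: 7.35 V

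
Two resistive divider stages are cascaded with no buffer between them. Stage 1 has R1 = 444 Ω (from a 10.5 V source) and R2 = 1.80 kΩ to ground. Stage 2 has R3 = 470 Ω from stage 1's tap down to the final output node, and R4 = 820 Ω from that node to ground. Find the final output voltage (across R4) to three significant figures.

Stage 2 presents R3+R4 = 1290 Ω as a load on stage 1's tap.
Stage 1's lower leg becomes R2‖(R3+R4) = 751.5 Ω, so V_mid = 10.5 × 751.5/1195 = 6.600 V.
Stage 2 is itself unloaded: V_out = V_mid × R4/(R3+R4) = 6.600 × 820/1290 = 4.20 V.

V_out ≈ 4.20 V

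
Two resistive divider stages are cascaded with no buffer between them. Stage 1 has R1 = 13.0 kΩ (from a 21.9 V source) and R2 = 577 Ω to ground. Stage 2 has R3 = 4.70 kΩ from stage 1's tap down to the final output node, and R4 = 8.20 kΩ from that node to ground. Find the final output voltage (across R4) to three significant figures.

Stage 2 presents R3+R4 = 12900 Ω as a load on stage 1's tap.
Stage 1's lower leg becomes R2‖(R3+R4) = 552.3 Ω, so V_mid = 21.9 × 552.3/13550 = 0.8925 V.
Stage 2 is itself unloaded: V_out = V_mid × R4/(R3+R4) = 0.8925 × 8200/12900 = 0.567 V.

V_out ≈ 0.567 V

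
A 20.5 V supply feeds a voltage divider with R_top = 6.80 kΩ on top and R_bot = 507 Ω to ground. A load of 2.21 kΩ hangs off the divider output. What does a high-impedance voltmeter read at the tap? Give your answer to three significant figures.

V_out ≈ 1.17 V

The load sits in parallel with R_bot: R_bot‖R_L = (507 × 2210) / (507 + 2210) = 412.4 Ω.
V_out = 20.5 × 412.4 / (6800 + 412.4) = 20.5 × 412.4/7212 = 1.17 V.
(Unloaded it would have been 1.42 V.)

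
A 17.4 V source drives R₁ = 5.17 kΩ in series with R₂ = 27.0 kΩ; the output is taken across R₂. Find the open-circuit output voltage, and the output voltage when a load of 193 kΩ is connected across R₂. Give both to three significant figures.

Open-circuit: V = 17.4 × 27.0/(5.17 + 27.0) = 14.6 V.
With the load, R₂ becomes R₂‖R_L = 23.69 kΩ, so V = 17.4 × 23.69/28.86 = 14.3 V.

Unloaded: 14.6 V; loaded: 14.3 V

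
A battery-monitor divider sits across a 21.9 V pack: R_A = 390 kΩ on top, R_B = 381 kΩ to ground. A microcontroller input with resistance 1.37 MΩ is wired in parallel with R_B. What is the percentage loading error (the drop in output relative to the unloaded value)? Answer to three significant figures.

The divider's output (Thévenin) resistance is R_A‖R_B = 192.7 kΩ.
Fractional drop under load = R_th/(R_th + R_L) = 192.7 / (192.7 + 1370) = 0.1233.
So the output falls by 12.3 %.

12.3 %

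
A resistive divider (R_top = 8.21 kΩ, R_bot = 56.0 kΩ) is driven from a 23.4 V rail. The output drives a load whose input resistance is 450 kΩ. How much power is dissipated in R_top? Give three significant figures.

P ≈ 1.34 mW

Total resistance from the source is R_top + (R_bot‖R_L) = 58.01 kΩ, so I = 23.4/58.01 kΩ = 0.4034 mA.
P = I²·R_top = (0.4034 mA)² × 8.21 kΩ = 1.34 mW.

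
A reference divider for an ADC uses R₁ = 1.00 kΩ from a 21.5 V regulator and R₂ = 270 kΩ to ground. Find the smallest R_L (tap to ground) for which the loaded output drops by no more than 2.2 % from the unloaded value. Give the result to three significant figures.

Output resistance R_th = R₁‖R₂ = (1000 × 270000)/271000 = 996.3 Ω.
The fractional drop is R_th/(R_th + R_L); requiring this ≤ 0.0220 gives R_L ≥ R_th(1/0.0220 − 1) = 996.3 × 44.45 = 44.3 kΩ.

R_L(min) ≈ 44.3 kΩ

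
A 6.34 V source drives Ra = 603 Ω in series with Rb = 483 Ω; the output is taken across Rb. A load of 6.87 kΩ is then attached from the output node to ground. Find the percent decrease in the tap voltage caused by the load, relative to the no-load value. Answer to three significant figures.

The divider's output (Thévenin) resistance is Ra‖Rb = 268.2 Ω.
Fractional drop under load = R_th/(R_th + R_L) = 268.2 / (268.2 + 6870) = 0.03757.
So the output falls by 3.76 %.

3.76 %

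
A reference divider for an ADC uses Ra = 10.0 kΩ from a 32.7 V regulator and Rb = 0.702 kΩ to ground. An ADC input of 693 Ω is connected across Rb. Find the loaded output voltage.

V_out ≈ 1.10 V

The load sits in parallel with Rb: Rb‖R_L = (702 × 693) / (702 + 693) = 348.7 Ω.
V_out = 32.7 × 348.7 / (10000 + 348.7) = 32.7 × 348.7/10350 = 1.10 V.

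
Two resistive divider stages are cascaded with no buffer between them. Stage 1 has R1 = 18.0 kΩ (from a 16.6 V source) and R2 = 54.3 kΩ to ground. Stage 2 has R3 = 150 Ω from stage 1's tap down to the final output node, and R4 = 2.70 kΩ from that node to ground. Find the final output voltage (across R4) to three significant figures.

V_out ≈ 2.06 V

Stage 2 presents R3+R4 = 2850 Ω as a load on stage 1's tap.
Stage 1's lower leg becomes R2‖(R3+R4) = 2708 Ω, so V_mid = 16.6 × 2708/20710 = 2.171 V.
Stage 2 is itself unloaded: V_out = V_mid × R4/(R3+R4) = 2.171 × 2700/2850 = 2.06 V.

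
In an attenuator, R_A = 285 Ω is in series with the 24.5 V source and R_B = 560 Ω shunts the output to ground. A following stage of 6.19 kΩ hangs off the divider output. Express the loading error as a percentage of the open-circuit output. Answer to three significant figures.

2.96 %

The divider's output (Thévenin) resistance is R_A‖R_B = 188.9 Ω.
Fractional drop under load = R_th/(R_th + R_L) = 188.9 / (188.9 + 6190) = 0.02961.
So the output falls by 2.96 %.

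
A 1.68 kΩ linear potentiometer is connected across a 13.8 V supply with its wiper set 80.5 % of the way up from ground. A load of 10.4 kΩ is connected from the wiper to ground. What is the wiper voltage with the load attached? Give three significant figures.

V ≈ 10.8 V

The wiper splits the pot into (1−α)R = 327.6 Ω above and αR = 1352 Ω below.
Lower section ‖ load = 1197 Ω.
V_wiper = 13.8 × 1197/(327.6 + 1197) = 10.8 V.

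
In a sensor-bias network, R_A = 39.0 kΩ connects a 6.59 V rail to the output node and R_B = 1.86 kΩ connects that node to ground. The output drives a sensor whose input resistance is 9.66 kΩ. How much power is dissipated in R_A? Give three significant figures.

Total resistance from the source is R_A + (R_B‖R_L) = 40.56 kΩ, so I = 6.59/40.56 kΩ = 0.1625 mA.
P = I²·R_A = (0.1625 mA)² × 39.0 kΩ = 1.03 mW.

P ≈ 1.03 mW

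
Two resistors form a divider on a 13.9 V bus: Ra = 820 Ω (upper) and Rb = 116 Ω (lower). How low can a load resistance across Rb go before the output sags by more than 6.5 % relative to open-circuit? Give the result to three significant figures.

Output resistance R_th = Ra‖Rb = (820 × 116)/936.0 = 101.6 Ω.
The fractional drop is R_th/(R_th + R_L); requiring this ≤ 0.0650 gives R_L ≥ R_th(1/0.0650 − 1) = 101.6 × 14.38 = 1.46 kΩ.

R_L(min) ≈ 1.46 kΩ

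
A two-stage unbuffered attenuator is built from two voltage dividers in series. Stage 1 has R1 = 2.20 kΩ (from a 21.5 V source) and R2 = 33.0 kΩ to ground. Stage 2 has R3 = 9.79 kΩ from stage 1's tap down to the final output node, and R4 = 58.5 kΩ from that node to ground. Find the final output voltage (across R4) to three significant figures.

V_out ≈ 16.8 V

Stage 2 presents R3+R4 = 68.29 kΩ as a load on stage 1's tap.
Stage 1's lower leg becomes R2‖(R3+R4) = 22.25 kΩ, so V_mid = 21.5 × 22.25/24.45 = 19.57 V.
Stage 2 is itself unloaded: V_out = V_mid × R4/(R3+R4) = 19.57 × 58.5/68.29 = 16.8 V.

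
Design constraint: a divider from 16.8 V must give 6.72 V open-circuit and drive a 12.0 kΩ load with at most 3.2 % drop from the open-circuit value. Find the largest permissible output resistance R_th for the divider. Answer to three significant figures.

Loading drop = R_th/(R_th + R_L) ≤ 0.0320, so R_th ≤ R_L · ε/(1−ε) = 12.0 kΩ × 0.0320/0.9680 = 397 Ω.
(Any R1, R2 with R2/(R1+R2) = 0.400 and R1‖R2 ≤ 397 Ω will meet the spec.)

R_th ≤ 397 Ω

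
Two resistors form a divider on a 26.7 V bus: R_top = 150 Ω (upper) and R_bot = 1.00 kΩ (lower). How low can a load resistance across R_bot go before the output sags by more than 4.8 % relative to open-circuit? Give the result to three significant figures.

Output resistance R_th = R_top‖R_bot = (150 × 1000)/1150 = 130.4 Ω.
The fractional drop is R_th/(R_th + R_L); requiring this ≤ 0.0480 gives R_L ≥ R_th(1/0.0480 − 1) = 130.4 × 19.83 = 2.59 kΩ.

R_L(min) ≈ 2.59 kΩ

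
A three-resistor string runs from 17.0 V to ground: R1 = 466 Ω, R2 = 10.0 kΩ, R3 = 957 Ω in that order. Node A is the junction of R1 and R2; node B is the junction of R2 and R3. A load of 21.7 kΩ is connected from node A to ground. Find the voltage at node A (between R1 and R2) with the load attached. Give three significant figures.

Below node A the series string R2+R3 = 10960 Ω sits in parallel with the 21700 Ω load: 7281 Ω.
V_A = 17.0 × 7281/(466 + 7281) = 16.0 V.

V ≈ 16.0 V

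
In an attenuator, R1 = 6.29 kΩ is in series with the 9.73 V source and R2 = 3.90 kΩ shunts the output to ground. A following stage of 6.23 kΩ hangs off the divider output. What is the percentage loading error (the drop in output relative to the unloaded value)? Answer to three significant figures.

Unloaded V = 9.73 × 3.90/10.19 = 3.724 V.
Loaded: R2‖R_L = 2.399 kΩ, giving V = 9.73 × 2.399/8.689 = 2.686 V.
Drop = (3.724 − 2.686) / 3.724 = 27.9 %.

27.9 %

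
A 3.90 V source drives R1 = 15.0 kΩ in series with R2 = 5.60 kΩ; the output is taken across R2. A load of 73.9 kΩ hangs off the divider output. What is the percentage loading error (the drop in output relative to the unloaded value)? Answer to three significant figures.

5.23 %

The divider's output (Thévenin) resistance is R1‖R2 = 4.078 kΩ.
Fractional drop under load = R_th/(R_th + R_L) = 4.078 / (4.078 + 73.9) = 0.05229.
So the output falls by 5.23 %.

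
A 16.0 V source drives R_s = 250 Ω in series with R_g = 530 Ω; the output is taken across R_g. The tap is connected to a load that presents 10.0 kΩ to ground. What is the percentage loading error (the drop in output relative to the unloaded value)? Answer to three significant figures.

1.67 %

The divider's output (Thévenin) resistance is R_s‖R_g = 169.9 Ω.
Fractional drop under load = R_th/(R_th + R_L) = 169.9 / (169.9 + 10000) = 0.01670.
So the output falls by 1.67 %.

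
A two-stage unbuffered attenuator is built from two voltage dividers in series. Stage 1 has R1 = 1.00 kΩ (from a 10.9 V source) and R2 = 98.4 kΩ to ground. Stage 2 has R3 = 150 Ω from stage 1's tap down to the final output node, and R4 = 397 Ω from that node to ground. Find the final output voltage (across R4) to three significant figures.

V_out ≈ 2.79 V

Stage 2 presents R3+R4 = 547.0 Ω as a load on stage 1's tap.
Stage 1's lower leg becomes R2‖(R3+R4) = 544.0 Ω, so V_mid = 10.9 × 544.0/1544 = 3.840 V.
Stage 2 is itself unloaded: V_out = V_mid × R4/(R3+R4) = 3.840 × 397/547.0 = 2.79 V.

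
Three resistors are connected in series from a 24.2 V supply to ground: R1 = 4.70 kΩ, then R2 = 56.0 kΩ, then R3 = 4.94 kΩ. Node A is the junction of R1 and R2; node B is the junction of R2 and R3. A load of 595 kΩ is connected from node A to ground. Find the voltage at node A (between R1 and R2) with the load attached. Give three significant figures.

V ≈ 22.3 V

Below node A the series string R2+R3 = 60.94 kΩ sits in parallel with the 595 kΩ load: 55.28 kΩ.
V_A = 24.2 × 55.28/(4.70 + 55.28) = 22.3 V.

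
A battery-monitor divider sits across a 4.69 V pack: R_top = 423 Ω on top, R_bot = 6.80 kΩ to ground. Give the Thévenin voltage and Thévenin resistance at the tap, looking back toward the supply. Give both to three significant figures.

V_th is the open-circuit tap voltage: 4.69 × 6800/(423 + 6800) = 4.42 V.
With the supply zeroed, R_top and R_bot appear in parallel from the tap: R_th = R_top‖R_bot = (423 × 6800)/7223 = 398 Ω.

V_th = 4.42 V, R_th = 398 Ω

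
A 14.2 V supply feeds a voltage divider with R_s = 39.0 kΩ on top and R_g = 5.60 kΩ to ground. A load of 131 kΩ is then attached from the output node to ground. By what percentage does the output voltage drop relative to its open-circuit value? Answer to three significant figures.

The divider's output (Thévenin) resistance is R_s‖R_g = 4.897 kΩ.
Fractional drop under load = R_th/(R_th + R_L) = 4.897 / (4.897 + 131) = 0.03603.
So the output falls by 3.60 %.

3.60 %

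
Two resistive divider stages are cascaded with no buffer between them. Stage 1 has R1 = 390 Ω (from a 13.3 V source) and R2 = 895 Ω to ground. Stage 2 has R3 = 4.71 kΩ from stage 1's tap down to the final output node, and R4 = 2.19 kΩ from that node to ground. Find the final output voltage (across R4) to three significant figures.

Stage 2 presents R3+R4 = 6900 Ω as a load on stage 1's tap.
Stage 1's lower leg becomes R2‖(R3+R4) = 792.2 Ω, so V_mid = 13.3 × 792.2/1182 = 8.913 V.
Stage 2 is itself unloaded: V_out = V_mid × R4/(R3+R4) = 8.913 × 2190/6900 = 2.83 V.

V_out ≈ 2.83 V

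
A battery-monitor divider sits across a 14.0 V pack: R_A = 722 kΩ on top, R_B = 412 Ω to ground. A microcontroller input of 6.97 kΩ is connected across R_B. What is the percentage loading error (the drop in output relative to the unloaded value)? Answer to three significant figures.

The divider's output (Thévenin) resistance is R_A‖R_B = 411.8 Ω.
Fractional drop under load = R_th/(R_th + R_L) = 411.8 / (411.8 + 6970) = 0.05578.
So the output falls by 5.58 %.

5.58 %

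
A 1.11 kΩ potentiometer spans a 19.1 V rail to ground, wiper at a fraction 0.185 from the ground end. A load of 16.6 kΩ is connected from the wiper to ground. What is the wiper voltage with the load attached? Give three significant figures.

V ≈ 3.50 V

The wiper splits the pot into (1−α)R = 904.6 Ω above and αR = 205.3 Ω below.
Lower section ‖ load = 202.8 Ω.
V_wiper = 19.1 × 202.8/(904.6 + 202.8) = 3.50 V.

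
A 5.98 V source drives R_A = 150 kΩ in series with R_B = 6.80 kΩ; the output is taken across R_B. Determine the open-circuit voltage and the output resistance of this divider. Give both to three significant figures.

V_th = 0.259 V, R_th = 6.51 kΩ

V_th is the open-circuit tap voltage: 5.98 × 6.80/(150 + 6.80) = 0.259 V.
With the supply zeroed, R_A and R_B appear in parallel from the tap: R_th = R_A‖R_B = (150 × 6.80)/156.8 = 6.51 kΩ.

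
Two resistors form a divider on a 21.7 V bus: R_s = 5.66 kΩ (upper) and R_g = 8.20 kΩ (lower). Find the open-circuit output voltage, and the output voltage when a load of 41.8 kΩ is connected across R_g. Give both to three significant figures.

Open-circuit: V = 21.7 × 8.20/(5.66 + 8.20) = 12.8 V.
With the load, R_g becomes R_g‖R_L = 6.855 kΩ, so V = 21.7 × 6.855/12.52 = 11.9 V.

Unloaded: 12.8 V; loaded: 11.9 V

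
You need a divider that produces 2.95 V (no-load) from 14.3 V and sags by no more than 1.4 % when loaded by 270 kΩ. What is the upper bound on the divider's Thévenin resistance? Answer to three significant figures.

R_th ≤ 3.83 kΩ

Loading drop = R_th/(R_th + R_L) ≤ 0.0140, so R_th ≤ R_L · ε/(1−ε) = 270 kΩ × 0.0140/0.9860 = 3.83 kΩ.
(Any R1, R2 with R2/(R1+R2) = 0.206 and R1‖R2 ≤ 3.83 kΩ will meet the spec.)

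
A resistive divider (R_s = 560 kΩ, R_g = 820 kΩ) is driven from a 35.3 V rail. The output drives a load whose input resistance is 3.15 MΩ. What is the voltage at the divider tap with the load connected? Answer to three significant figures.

V_out ≈ 19.0 V

The load sits in parallel with R_g: R_g‖R_L = (820 × 3150) / (820 + 3150) = 650.6 kΩ.
V_out = 35.3 × 650.6 / (560 + 650.6) = 35.3 × 650.6/1211 = 19.0 V.
(Unloaded it would have been 21.0 V.)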